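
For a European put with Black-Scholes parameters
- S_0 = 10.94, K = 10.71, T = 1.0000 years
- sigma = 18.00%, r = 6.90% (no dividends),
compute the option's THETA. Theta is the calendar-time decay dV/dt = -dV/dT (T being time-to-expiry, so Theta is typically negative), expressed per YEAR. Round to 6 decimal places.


Answer: Theta = -0.095004

Derivation:
d1 = 0.5913772919; d2 = 0.4113772919
phi(d1) = 0.3349405975; exp(-qT) = 1.0000000000; exp(-rT) = 0.9333266801
Theta = -S*exp(-qT)*phi(d1)*sigma/(2*sqrt(T)) + r*K*exp(-rT)*N(-d2) - q*S*exp(-qT)*N(-d1)
N(-d1) = 0.2771338260; N(-d2) = 0.3403979511; sqrt(T) = 1.0000000000
Term 1 = -10.9400 * 1.0000000000 * 0.3349405975 * 0.1800 / (2 * 1.0000000000) = -0.3297825123
Term 2 = 0.0690 * 10.7100 * 0.9333266801 * 0.3403979511 = 0.2347789628
Term 3 = 0 (no dividend yield, q = 0)
Theta = -0.3297825123 + (0.2347789628) + (0.0000000000) = -0.095004


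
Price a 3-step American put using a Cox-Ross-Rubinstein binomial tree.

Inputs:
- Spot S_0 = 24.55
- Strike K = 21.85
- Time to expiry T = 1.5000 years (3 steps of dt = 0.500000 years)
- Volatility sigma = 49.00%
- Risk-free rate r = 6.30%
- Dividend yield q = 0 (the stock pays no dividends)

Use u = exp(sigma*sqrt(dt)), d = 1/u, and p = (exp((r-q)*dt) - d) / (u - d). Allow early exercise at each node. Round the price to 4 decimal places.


Answer: Price = V(0,0) = 3.7223

Derivation:
dt = T/N = 0.500000
u = exp(sigma*sqrt(dt)) = 1.414084; d = 1/u = 0.707171
p = (exp((r-q)*dt) - d) / (u - d) = 0.459505
Discount per step: exp(-r*dt) = 0.968991
Stock lattice S(k, i) with i counting down-moves:
  k=0: S(0,0) = 24.5500
  k=1: S(1,0) = 34.7158; S(1,1) = 17.3611
  k=2: S(2,0) = 49.0910; S(2,1) = 24.5500; S(2,2) = 12.2772
  k=3: S(3,0) = 69.4189; S(3,1) = 34.7158; S(3,2) = 17.3611; S(3,3) = 8.6821
Terminal payoffs V(N, i) = max(K - S_T, 0):
  V(3,0) = 0.000000; V(3,1) = 0.000000; V(3,2) = 4.488944; V(3,3) = 13.167887
Backward induction: V(k, i) = exp(-r*dt) * [p * V(k+1, i) + (1-p) * V(k+1, i+1)]; then take max(V_cont, immediate exercise) for American.
  V(2,0) = exp(-r*dt) * [p*0.000000 + (1-p)*0.000000] = 0.000000; exercise = 0.000000; V(2,0) = max -> 0.000000
  V(2,1) = exp(-r*dt) * [p*0.000000 + (1-p)*4.488944] = 2.351017; exercise = 0.000000; V(2,1) = max -> 2.351017
  V(2,2) = exp(-r*dt) * [p*4.488944 + (1-p)*13.167887] = 8.895212; exercise = 9.572759; V(2,2) = max -> 9.572759
  V(1,0) = exp(-r*dt) * [p*0.000000 + (1-p)*2.351017] = 1.231309; exercise = 0.000000; V(1,0) = max -> 1.231309
  V(1,1) = exp(-r*dt) * [p*2.351017 + (1-p)*9.572759] = 6.060392; exercise = 4.488944; V(1,1) = max -> 6.060392
  V(0,0) = exp(-r*dt) * [p*1.231309 + (1-p)*6.060392] = 3.722287; exercise = 0.000000; V(0,0) = max -> 3.722287


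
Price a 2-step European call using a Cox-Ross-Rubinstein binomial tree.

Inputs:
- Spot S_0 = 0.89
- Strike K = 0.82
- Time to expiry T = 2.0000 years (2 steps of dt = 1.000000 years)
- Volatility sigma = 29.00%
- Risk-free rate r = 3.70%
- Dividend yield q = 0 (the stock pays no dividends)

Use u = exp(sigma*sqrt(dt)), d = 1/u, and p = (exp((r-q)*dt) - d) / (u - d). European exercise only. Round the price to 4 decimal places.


dt = T/N = 1.000000
u = exp(sigma*sqrt(dt)) = 1.336427; d = 1/u = 0.748264
p = (exp((r-q)*dt) - d) / (u - d) = 0.492090
Discount per step: exp(-r*dt) = 0.963676
Stock lattice S(k, i) with i counting down-moves:
  k=0: S(0,0) = 0.8900
  k=1: S(1,0) = 1.1894; S(1,1) = 0.6660
  k=2: S(2,0) = 1.5896; S(2,1) = 0.8900; S(2,2) = 0.4983
Terminal payoffs V(N, i) = max(S_T - K, 0):
  V(2,0) = 0.769574; V(2,1) = 0.070000; V(2,2) = 0.000000
Backward induction: V(k, i) = exp(-r*dt) * [p * V(k+1, i) + (1-p) * V(k+1, i+1)].
  V(1,0) = exp(-r*dt) * [p*0.769574 + (1-p)*0.070000] = 0.399206
  V(1,1) = exp(-r*dt) * [p*0.070000 + (1-p)*0.000000] = 0.033195
  V(0,0) = exp(-r*dt) * [p*0.399206 + (1-p)*0.033195] = 0.205557

Answer: Price = V(0,0) = 0.2056


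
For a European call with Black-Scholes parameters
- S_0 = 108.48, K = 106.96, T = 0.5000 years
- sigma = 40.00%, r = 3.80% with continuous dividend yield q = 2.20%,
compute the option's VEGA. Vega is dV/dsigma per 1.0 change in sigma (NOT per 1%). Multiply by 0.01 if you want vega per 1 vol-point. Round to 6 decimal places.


Answer: Vega = 29.545832

Derivation:
d1 = 0.2195951625; d2 = -0.0632475500
phi(d1) = 0.3894384104; exp(-qT) = 0.9890602788; exp(-rT) = 0.9811793622
Vega = S * exp(-qT) * phi(d1) * sqrt(T) = 108.4800 * 0.9890602788 * 0.3894384104 * 0.7071067812 = 29.545832


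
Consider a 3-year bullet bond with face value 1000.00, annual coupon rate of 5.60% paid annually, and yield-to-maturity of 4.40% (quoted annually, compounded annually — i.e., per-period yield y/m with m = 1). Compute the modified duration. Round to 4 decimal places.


Coupon per period c = face * coupon_rate / m = 56.000000
Periods per year m = 1; per-period yield y/m = 0.044000
Number of cashflows N = 3
Cashflows (t years, CF_t, discount factor 1/(1+y/m)^(m*t), PV):
  t = 1.0000: CF_t = 56.000000, DF = 0.957854, PV = 53.639847
  t = 2.0000: CF_t = 56.000000, DF = 0.917485, PV = 51.379164
  t = 3.0000: CF_t = 1056.000000, DF = 0.878817, PV = 928.030869
Price P = sum_t PV_t = 1033.049879
First compute Macaulay numerator sum_t t * PV_t:
  t * PV_t at t = 1.0000: 53.639847
  t * PV_t at t = 2.0000: 102.758327
  t * PV_t at t = 3.0000: 2784.092606
Macaulay duration D = 2940.490780 / 1033.049879 = 2.846417
Modified duration = D / (1 + y/m) = 2.846417 / (1 + 0.044000) = 2.726453

Answer: Modified duration = 2.7265


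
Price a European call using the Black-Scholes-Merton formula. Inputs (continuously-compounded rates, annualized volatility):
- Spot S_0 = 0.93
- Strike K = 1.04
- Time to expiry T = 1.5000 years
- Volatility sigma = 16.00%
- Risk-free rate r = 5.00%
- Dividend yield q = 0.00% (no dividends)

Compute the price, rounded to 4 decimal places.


d1 = (ln(S/K) + (r - q + 0.5*sigma^2) * T) / (sigma * sqrt(T)) = -0.08977077
d2 = d1 - sigma * sqrt(T) = -0.28572995
exp(-rT) = 0.92774349; exp(-qT) = 1.00000000
C = S_0 * exp(-qT) * N(d1) - K * exp(-rT) * N(d2)
N(d1) = 0.46423469; N(d2) = 0.38754248
C = 0.9300 * 1.00000000 * 0.46423469 - 1.0400 * 0.92774349 * 0.38754248 = 0.0578

Answer: Price = 0.0578


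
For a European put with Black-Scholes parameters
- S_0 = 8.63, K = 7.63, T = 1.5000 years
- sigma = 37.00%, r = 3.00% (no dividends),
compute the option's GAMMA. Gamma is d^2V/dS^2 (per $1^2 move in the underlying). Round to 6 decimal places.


Answer: Gamma = 0.085327

Derivation:
d1 = 0.5976570925; d2 = 0.1445014901
phi(d1) = 0.3336924451; exp(-qT) = 1.0000000000; exp(-rT) = 0.9559974818
Gamma = exp(-qT) * phi(d1) / (S * sigma * sqrt(T)) = 1.0000000000 * 0.3336924451 / (8.6300 * 0.3700 * 1.2247448714) = 0.085327


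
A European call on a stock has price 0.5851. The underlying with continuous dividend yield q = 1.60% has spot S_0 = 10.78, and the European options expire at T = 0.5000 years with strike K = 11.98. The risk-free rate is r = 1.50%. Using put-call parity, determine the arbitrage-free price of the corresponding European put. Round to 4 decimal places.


Answer: Put price = 1.7815

Derivation:
Put-call parity: C - P = S_0 * exp(-qT) - K * exp(-rT).
S_0 * exp(-qT) = 10.7800 * 0.99203191 = 10.69410404
K * exp(-rT) = 11.9800 * 0.99252805 = 11.89048610
P = C - S*exp(-qT) + K*exp(-rT)
P = 0.5851 - 10.69410404 + 11.89048610 = 1.7815


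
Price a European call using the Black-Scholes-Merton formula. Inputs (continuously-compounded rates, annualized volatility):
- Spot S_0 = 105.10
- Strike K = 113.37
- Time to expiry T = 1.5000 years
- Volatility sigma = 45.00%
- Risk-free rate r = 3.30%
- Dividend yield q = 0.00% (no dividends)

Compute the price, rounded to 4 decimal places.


d1 = (ln(S/K) + (r - q + 0.5*sigma^2) * T) / (sigma * sqrt(T)) = 0.22794856
d2 = d1 - sigma * sqrt(T) = -0.32318663
exp(-rT) = 0.95170516; exp(-qT) = 1.00000000
C = S_0 * exp(-qT) * N(d1) - K * exp(-rT) * N(d2)
N(d1) = 0.59015688; N(d2) = 0.37327695
C = 105.1000 * 1.00000000 * 0.59015688 - 113.3700 * 0.95170516 * 0.37327695 = 21.7508

Answer: Price = 21.7508


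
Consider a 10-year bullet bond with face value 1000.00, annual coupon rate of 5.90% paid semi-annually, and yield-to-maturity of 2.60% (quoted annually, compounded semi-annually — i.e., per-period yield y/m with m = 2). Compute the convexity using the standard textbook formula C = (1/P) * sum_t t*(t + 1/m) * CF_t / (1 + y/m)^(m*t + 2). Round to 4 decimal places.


Coupon per period c = face * coupon_rate / m = 29.500000
Periods per year m = 2; per-period yield y/m = 0.013000
Number of cashflows N = 20
Cashflows (t years, CF_t, discount factor 1/(1+y/m)^(m*t), PV):
  t = 0.5000: CF_t = 29.500000, DF = 0.987167, PV = 29.121422
  t = 1.0000: CF_t = 29.500000, DF = 0.974498, PV = 28.747701
  t = 1.5000: CF_t = 29.500000, DF = 0.961992, PV = 28.378777
  t = 2.0000: CF_t = 29.500000, DF = 0.949647, PV = 28.014588
  t = 2.5000: CF_t = 29.500000, DF = 0.937460, PV = 27.655072
  t = 3.0000: CF_t = 29.500000, DF = 0.925429, PV = 27.300170
  t = 3.5000: CF_t = 29.500000, DF = 0.913553, PV = 26.949822
  t = 4.0000: CF_t = 29.500000, DF = 0.901829, PV = 26.603970
  t = 4.5000: CF_t = 29.500000, DF = 0.890256, PV = 26.262557
  t = 5.0000: CF_t = 29.500000, DF = 0.878831, PV = 25.925525
  t = 5.5000: CF_t = 29.500000, DF = 0.867553, PV = 25.592819
  t = 6.0000: CF_t = 29.500000, DF = 0.856420, PV = 25.264382
  t = 6.5000: CF_t = 29.500000, DF = 0.845429, PV = 24.940159
  t = 7.0000: CF_t = 29.500000, DF = 0.834580, PV = 24.620098
  t = 7.5000: CF_t = 29.500000, DF = 0.823869, PV = 24.304144
  t = 8.0000: CF_t = 29.500000, DF = 0.813296, PV = 23.992245
  t = 8.5000: CF_t = 29.500000, DF = 0.802859, PV = 23.684349
  t = 9.0000: CF_t = 29.500000, DF = 0.792556, PV = 23.380403
  t = 9.5000: CF_t = 29.500000, DF = 0.782385, PV = 23.080359
  t = 10.0000: CF_t = 1029.500000, DF = 0.772345, PV = 795.128726
Price P = sum_t PV_t = 1288.947287
Convexity numerator sum_t t*(t + 1/m) * CF_t / (1+y/m)^(m*t + 2):
  t = 0.5000: term = 14.189389
  t = 1.0000: term = 42.021881
  t = 1.5000: term = 82.965215
  t = 2.0000: term = 136.500848
  t = 2.5000: term = 202.123664
  t = 3.0000: term = 279.341687
  t = 3.5000: term = 367.675798
  t = 4.0000: term = 466.659453
  t = 4.5000: term = 575.838417
  t = 5.0000: term = 694.770493
  t = 5.5000: term = 823.025263
  t = 6.0000: term = 960.183830
  t = 6.5000: term = 1105.838567
  t = 7.0000: term = 1259.592870
  t = 7.5000: term = 1421.060917
  t = 8.0000: term = 1589.867429
  t = 8.5000: term = 1765.647441
  t = 9.0000: term = 1948.046070
  t = 9.5000: term = 2136.718296
  t = 10.0000: term = 81359.421536
Convexity = (1/P) * sum = 97231.489062 / 1288.947287 = 75.434806

Answer: Convexity = 75.4348


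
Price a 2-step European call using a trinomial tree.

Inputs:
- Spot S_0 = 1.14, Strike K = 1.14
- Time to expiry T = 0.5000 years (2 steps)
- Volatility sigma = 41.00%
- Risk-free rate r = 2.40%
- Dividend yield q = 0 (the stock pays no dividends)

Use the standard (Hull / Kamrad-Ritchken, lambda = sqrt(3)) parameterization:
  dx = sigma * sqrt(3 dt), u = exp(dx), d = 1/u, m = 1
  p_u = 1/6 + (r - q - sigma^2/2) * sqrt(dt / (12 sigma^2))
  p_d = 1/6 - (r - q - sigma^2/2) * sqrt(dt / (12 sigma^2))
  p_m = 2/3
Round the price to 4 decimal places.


Answer: Price = V(0,0) = 0.1178

Derivation:
dt = T/N = 0.250000; dx = sigma*sqrt(3*dt) = 0.355070
u = exp(dx) = 1.426281; d = 1/u = 0.701124
p_u = 0.145526, p_m = 0.666667, p_d = 0.187807
Discount per step: exp(-r*dt) = 0.994018
Stock lattice S(k, j) with j the centered position index:
  k=0: S(0,+0) = 1.1400
  k=1: S(1,-1) = 0.7993; S(1,+0) = 1.1400; S(1,+1) = 1.6260
  k=2: S(2,-2) = 0.5604; S(2,-1) = 0.7993; S(2,+0) = 1.1400; S(2,+1) = 1.6260; S(2,+2) = 2.3191
Terminal payoffs V(N, j) = max(S_T - K, 0):
  V(2,-2) = 0.000000; V(2,-1) = 0.000000; V(2,+0) = 0.000000; V(2,+1) = 0.485960; V(2,+2) = 1.179077
Backward induction: V(k, j) = exp(-r*dt) * [p_u * V(k+1, j+1) + p_m * V(k+1, j) + p_d * V(k+1, j-1)]
  V(1,-1) = exp(-r*dt) * [p_u*0.000000 + p_m*0.000000 + p_d*0.000000] = 0.000000
  V(1,+0) = exp(-r*dt) * [p_u*0.485960 + p_m*0.000000 + p_d*0.000000] = 0.070297
  V(1,+1) = exp(-r*dt) * [p_u*1.179077 + p_m*0.485960 + p_d*0.000000] = 0.492596
  V(0,+0) = exp(-r*dt) * [p_u*0.492596 + p_m*0.070297 + p_d*0.000000] = 0.117841


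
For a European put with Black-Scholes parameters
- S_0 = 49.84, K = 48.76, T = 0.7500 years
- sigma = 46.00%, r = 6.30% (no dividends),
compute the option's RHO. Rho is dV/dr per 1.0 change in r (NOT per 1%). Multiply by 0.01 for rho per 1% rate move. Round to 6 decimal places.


d1 = 0.3727864584; d2 = -0.0255852273
phi(d1) = 0.3721629790; exp(-qT) = 1.0000000000; exp(-rT) = 0.9538489056
N(-d2) = 0.5102059154
Rho = -K*T*exp(-rT)*N(-d2) = -48.7600 * 0.7500 * 0.9538489056 * 0.5102059154 = -17.797133

Answer: Rho = -17.797133


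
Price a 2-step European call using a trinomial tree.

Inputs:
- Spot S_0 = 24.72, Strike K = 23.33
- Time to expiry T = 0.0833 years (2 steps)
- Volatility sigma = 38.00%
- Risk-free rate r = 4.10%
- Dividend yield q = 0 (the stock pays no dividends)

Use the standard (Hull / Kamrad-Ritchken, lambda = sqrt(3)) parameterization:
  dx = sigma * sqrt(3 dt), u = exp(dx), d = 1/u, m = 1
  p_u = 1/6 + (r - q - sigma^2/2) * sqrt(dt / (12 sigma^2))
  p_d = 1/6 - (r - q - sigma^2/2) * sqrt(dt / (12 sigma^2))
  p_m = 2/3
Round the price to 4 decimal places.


Answer: Price = V(0,0) = 1.9908

Derivation:
dt = T/N = 0.041650; dx = sigma*sqrt(3*dt) = 0.134323
u = exp(dx) = 1.143763; d = 1/u = 0.874307
p_u = 0.161830, p_m = 0.666667, p_d = 0.171504
Discount per step: exp(-r*dt) = 0.998294
Stock lattice S(k, j) with j the centered position index:
  k=0: S(0,+0) = 24.7200
  k=1: S(1,-1) = 21.6129; S(1,+0) = 24.7200; S(1,+1) = 28.2738
  k=2: S(2,-2) = 18.8963; S(2,-1) = 21.6129; S(2,+0) = 24.7200; S(2,+1) = 28.2738; S(2,+2) = 32.3385
Terminal payoffs V(N, j) = max(S_T - K, 0):
  V(2,-2) = 0.000000; V(2,-1) = 0.000000; V(2,+0) = 1.390000; V(2,+1) = 4.943813; V(2,+2) = 9.008532
Backward induction: V(k, j) = exp(-r*dt) * [p_u * V(k+1, j+1) + p_m * V(k+1, j) + p_d * V(k+1, j-1)]
  V(1,-1) = exp(-r*dt) * [p_u*1.390000 + p_m*0.000000 + p_d*0.000000] = 0.224559
  V(1,+0) = exp(-r*dt) * [p_u*4.943813 + p_m*1.390000 + p_d*0.000000] = 1.723776
  V(1,+1) = exp(-r*dt) * [p_u*9.008532 + p_m*4.943813 + p_d*1.390000] = 4.983595
  V(0,+0) = exp(-r*dt) * [p_u*4.983595 + p_m*1.723776 + p_d*0.224559] = 1.990787


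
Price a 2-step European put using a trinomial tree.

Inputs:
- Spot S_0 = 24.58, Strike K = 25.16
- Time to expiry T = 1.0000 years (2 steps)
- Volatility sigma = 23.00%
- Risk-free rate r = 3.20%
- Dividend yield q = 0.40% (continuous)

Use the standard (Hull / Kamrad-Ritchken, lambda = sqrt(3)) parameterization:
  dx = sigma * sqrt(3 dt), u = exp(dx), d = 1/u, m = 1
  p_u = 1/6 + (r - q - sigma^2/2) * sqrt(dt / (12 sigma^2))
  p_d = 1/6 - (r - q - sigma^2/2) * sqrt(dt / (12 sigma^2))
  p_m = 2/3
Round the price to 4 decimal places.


dt = T/N = 0.500000; dx = sigma*sqrt(3*dt) = 0.281691
u = exp(dx) = 1.325370; d = 1/u = 0.754507
p_u = 0.168042, p_m = 0.666667, p_d = 0.165291
Discount per step: exp(-r*dt) = 0.984127
Stock lattice S(k, j) with j the centered position index:
  k=0: S(0,+0) = 24.5800
  k=1: S(1,-1) = 18.5458; S(1,+0) = 24.5800; S(1,+1) = 32.5776
  k=2: S(2,-2) = 13.9929; S(2,-1) = 18.5458; S(2,+0) = 24.5800; S(2,+1) = 32.5776; S(2,+2) = 43.1773
Terminal payoffs V(N, j) = max(K - S_T, 0):
  V(2,-2) = 11.167094; V(2,-1) = 6.614229; V(2,+0) = 0.580000; V(2,+1) = 0.000000; V(2,+2) = 0.000000
Backward induction: V(k, j) = exp(-r*dt) * [p_u * V(k+1, j+1) + p_m * V(k+1, j) + p_d * V(k+1, j-1)]
  V(1,-1) = exp(-r*dt) * [p_u*0.580000 + p_m*6.614229 + p_d*11.167094] = 6.251936
  V(1,+0) = exp(-r*dt) * [p_u*0.000000 + p_m*0.580000 + p_d*6.614229] = 1.456449
  V(1,+1) = exp(-r*dt) * [p_u*0.000000 + p_m*0.000000 + p_d*0.580000] = 0.094347
  V(0,+0) = exp(-r*dt) * [p_u*0.094347 + p_m*1.456449 + p_d*6.251936] = 1.988143

Answer: Price = V(0,0) = 1.9881


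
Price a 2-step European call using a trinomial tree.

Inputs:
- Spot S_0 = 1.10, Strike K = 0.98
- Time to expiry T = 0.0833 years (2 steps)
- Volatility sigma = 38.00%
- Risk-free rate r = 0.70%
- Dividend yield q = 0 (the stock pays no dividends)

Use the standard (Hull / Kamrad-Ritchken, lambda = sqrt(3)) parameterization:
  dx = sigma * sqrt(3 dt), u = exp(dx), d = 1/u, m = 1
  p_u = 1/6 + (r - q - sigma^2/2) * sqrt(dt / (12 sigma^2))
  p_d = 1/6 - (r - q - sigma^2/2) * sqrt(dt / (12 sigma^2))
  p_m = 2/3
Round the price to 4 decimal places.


Answer: Price = V(0,0) = 0.1292

Derivation:
dt = T/N = 0.041650; dx = sigma*sqrt(3*dt) = 0.134323
u = exp(dx) = 1.143763; d = 1/u = 0.874307
p_u = 0.156558, p_m = 0.666667, p_d = 0.176775
Discount per step: exp(-r*dt) = 0.999708
Stock lattice S(k, j) with j the centered position index:
  k=0: S(0,+0) = 1.1000
  k=1: S(1,-1) = 0.9617; S(1,+0) = 1.1000; S(1,+1) = 1.2581
  k=2: S(2,-2) = 0.8409; S(2,-1) = 0.9617; S(2,+0) = 1.1000; S(2,+1) = 1.2581; S(2,+2) = 1.4390
Terminal payoffs V(N, j) = max(S_T - K, 0):
  V(2,-2) = 0.000000; V(2,-1) = 0.000000; V(2,+0) = 0.120000; V(2,+1) = 0.278139; V(2,+2) = 0.459012
Backward induction: V(k, j) = exp(-r*dt) * [p_u * V(k+1, j+1) + p_m * V(k+1, j) + p_d * V(k+1, j-1)]
  V(1,-1) = exp(-r*dt) * [p_u*0.120000 + p_m*0.000000 + p_d*0.000000] = 0.018782
  V(1,+0) = exp(-r*dt) * [p_u*0.278139 + p_m*0.120000 + p_d*0.000000] = 0.123509
  V(1,+1) = exp(-r*dt) * [p_u*0.459012 + p_m*0.278139 + p_d*0.120000] = 0.278420
  V(0,+0) = exp(-r*dt) * [p_u*0.278420 + p_m*0.123509 + p_d*0.018782] = 0.129211


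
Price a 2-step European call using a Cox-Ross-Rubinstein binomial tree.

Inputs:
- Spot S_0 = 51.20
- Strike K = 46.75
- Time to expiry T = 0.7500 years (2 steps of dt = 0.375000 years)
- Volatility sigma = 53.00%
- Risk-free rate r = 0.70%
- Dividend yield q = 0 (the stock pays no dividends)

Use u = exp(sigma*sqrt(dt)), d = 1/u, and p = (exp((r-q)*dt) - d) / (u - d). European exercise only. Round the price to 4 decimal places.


Answer: Price = V(0,0) = 11.3052

Derivation:
dt = T/N = 0.375000
u = exp(sigma*sqrt(dt)) = 1.383418; d = 1/u = 0.722847
p = (exp((r-q)*dt) - d) / (u - d) = 0.423545
Discount per step: exp(-r*dt) = 0.997378
Stock lattice S(k, i) with i counting down-moves:
  k=0: S(0,0) = 51.2000
  k=1: S(1,0) = 70.8310; S(1,1) = 37.0098
  k=2: S(2,0) = 97.9889; S(2,1) = 51.2000; S(2,2) = 26.7524
Terminal payoffs V(N, i) = max(S_T - K, 0):
  V(2,0) = 51.238910; V(2,1) = 4.450000; V(2,2) = 0.000000
Backward induction: V(k, i) = exp(-r*dt) * [p * V(k+1, i) + (1-p) * V(k+1, i+1)].
  V(1,0) = exp(-r*dt) * [p*51.238910 + (1-p)*4.450000] = 24.203570
  V(1,1) = exp(-r*dt) * [p*4.450000 + (1-p)*0.000000] = 1.879832
  V(0,0) = exp(-r*dt) * [p*24.203570 + (1-p)*1.879832] = 11.305214


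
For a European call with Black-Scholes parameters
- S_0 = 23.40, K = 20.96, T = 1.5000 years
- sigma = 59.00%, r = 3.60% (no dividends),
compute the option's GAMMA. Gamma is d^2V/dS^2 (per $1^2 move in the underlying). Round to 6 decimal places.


Answer: Gamma = 0.019843

Derivation:
d1 = 0.5884244013; d2 = -0.1341750729
phi(d1) = 0.3355245432; exp(-qT) = 1.0000000000; exp(-rT) = 0.9474321065
Gamma = exp(-qT) * phi(d1) / (S * sigma * sqrt(T)) = 1.0000000000 * 0.3355245432 / (23.4000 * 0.5900 * 1.2247448714) = 0.019843


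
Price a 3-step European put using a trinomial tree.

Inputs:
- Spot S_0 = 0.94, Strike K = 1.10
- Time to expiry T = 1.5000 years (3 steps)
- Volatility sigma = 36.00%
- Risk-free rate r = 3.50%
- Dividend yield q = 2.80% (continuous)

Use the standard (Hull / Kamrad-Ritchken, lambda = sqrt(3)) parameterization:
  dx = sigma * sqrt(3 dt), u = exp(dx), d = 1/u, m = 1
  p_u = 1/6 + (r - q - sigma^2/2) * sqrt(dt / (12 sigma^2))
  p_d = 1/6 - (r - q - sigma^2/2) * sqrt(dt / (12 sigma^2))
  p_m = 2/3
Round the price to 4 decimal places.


Answer: Price = V(0,0) = 0.2537

Derivation:
dt = T/N = 0.500000; dx = sigma*sqrt(3*dt) = 0.440908
u = exp(dx) = 1.554118; d = 1/u = 0.643452
p_u = 0.133893, p_m = 0.666667, p_d = 0.199440
Discount per step: exp(-r*dt) = 0.982652
Stock lattice S(k, j) with j the centered position index:
  k=0: S(0,+0) = 0.9400
  k=1: S(1,-1) = 0.6048; S(1,+0) = 0.9400; S(1,+1) = 1.4609
  k=2: S(2,-2) = 0.3892; S(2,-1) = 0.6048; S(2,+0) = 0.9400; S(2,+1) = 1.4609; S(2,+2) = 2.2704
  k=3: S(3,-3) = 0.2504; S(3,-2) = 0.3892; S(3,-1) = 0.6048; S(3,+0) = 0.9400; S(3,+1) = 1.4609; S(3,+2) = 2.2704; S(3,+3) = 3.5284
Terminal payoffs V(N, j) = max(K - S_T, 0):
  V(3,-3) = 0.849576; V(3,-2) = 0.710812; V(3,-1) = 0.495155; V(3,+0) = 0.160000; V(3,+1) = 0.000000; V(3,+2) = 0.000000; V(3,+3) = 0.000000
Backward induction: V(k, j) = exp(-r*dt) * [p_u * V(k+1, j+1) + p_m * V(k+1, j) + p_d * V(k+1, j-1)]
  V(2,-2) = exp(-r*dt) * [p_u*0.495155 + p_m*0.710812 + p_d*0.849576] = 0.697302
  V(2,-1) = exp(-r*dt) * [p_u*0.160000 + p_m*0.495155 + p_d*0.710812] = 0.484733
  V(2,+0) = exp(-r*dt) * [p_u*0.000000 + p_m*0.160000 + p_d*0.495155] = 0.201857
  V(2,+1) = exp(-r*dt) * [p_u*0.000000 + p_m*0.000000 + p_d*0.160000] = 0.031357
  V(2,+2) = exp(-r*dt) * [p_u*0.000000 + p_m*0.000000 + p_d*0.000000] = 0.000000
  V(1,-1) = exp(-r*dt) * [p_u*0.201857 + p_m*0.484733 + p_d*0.697302] = 0.480765
  V(1,+0) = exp(-r*dt) * [p_u*0.031357 + p_m*0.201857 + p_d*0.484733] = 0.231360
  V(1,+1) = exp(-r*dt) * [p_u*0.000000 + p_m*0.031357 + p_d*0.201857] = 0.060102
  V(0,+0) = exp(-r*dt) * [p_u*0.060102 + p_m*0.231360 + p_d*0.480765] = 0.253693


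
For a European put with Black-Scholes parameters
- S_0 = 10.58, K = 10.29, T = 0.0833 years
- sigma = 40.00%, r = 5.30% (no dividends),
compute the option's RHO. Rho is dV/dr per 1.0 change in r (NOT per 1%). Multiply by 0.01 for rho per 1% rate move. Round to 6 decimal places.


Answer: Rho = -0.351973

Derivation:
d1 = 0.3367068082; d2 = 0.2212598507
phi(d1) = 0.3769569570; exp(-qT) = 1.0000000000; exp(-rT) = 0.9955948313
N(-d2) = 0.4124450549
Rho = -K*T*exp(-rT)*N(-d2) = -10.2900 * 0.0833 * 0.9955948313 * 0.4124450549 = -0.351973


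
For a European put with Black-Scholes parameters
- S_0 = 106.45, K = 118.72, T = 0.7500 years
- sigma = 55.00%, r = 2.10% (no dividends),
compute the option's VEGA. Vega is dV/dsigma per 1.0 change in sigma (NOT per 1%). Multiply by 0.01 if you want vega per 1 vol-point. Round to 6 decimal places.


Answer: Vega = 36.745136

Derivation:
d1 = 0.0421887937; d2 = -0.4341251783
phi(d1) = 0.3985874008; exp(-qT) = 1.0000000000; exp(-rT) = 0.9843733826
Vega = S * exp(-qT) * phi(d1) * sqrt(T) = 106.4500 * 1.0000000000 * 0.3985874008 * 0.8660254038 = 36.745136


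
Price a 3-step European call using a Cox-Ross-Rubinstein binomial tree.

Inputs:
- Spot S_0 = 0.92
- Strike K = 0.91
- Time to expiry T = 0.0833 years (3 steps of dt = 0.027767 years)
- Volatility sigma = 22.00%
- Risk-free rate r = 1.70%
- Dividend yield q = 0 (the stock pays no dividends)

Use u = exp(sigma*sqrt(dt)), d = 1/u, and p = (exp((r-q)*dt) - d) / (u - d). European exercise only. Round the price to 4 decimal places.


Answer: Price = V(0,0) = 0.0309

Derivation:
dt = T/N = 0.027767
u = exp(sigma*sqrt(dt)) = 1.037340; d = 1/u = 0.964004
p = (exp((r-q)*dt) - d) / (u - d) = 0.497274
Discount per step: exp(-r*dt) = 0.999528
Stock lattice S(k, i) with i counting down-moves:
  k=0: S(0,0) = 0.9200
  k=1: S(1,0) = 0.9544; S(1,1) = 0.8869
  k=2: S(2,0) = 0.9900; S(2,1) = 0.9200; S(2,2) = 0.8550
  k=3: S(3,0) = 1.0270; S(3,1) = 0.9544; S(3,2) = 0.8869; S(3,3) = 0.8242
Terminal payoffs V(N, i) = max(S_T - K, 0):
  V(3,0) = 0.116953; V(3,1) = 0.044352; V(3,2) = 0.000000; V(3,3) = 0.000000
Backward induction: V(k, i) = exp(-r*dt) * [p * V(k+1, i) + (1-p) * V(k+1, i+1)].
  V(2,0) = exp(-r*dt) * [p*0.116953 + (1-p)*0.044352] = 0.080417
  V(2,1) = exp(-r*dt) * [p*0.044352 + (1-p)*0.000000] = 0.022045
  V(2,2) = exp(-r*dt) * [p*0.000000 + (1-p)*0.000000] = 0.000000
  V(1,0) = exp(-r*dt) * [p*0.080417 + (1-p)*0.022045] = 0.051048
  V(1,1) = exp(-r*dt) * [p*0.022045 + (1-p)*0.000000] = 0.010957
  V(0,0) = exp(-r*dt) * [p*0.051048 + (1-p)*0.010957] = 0.030879


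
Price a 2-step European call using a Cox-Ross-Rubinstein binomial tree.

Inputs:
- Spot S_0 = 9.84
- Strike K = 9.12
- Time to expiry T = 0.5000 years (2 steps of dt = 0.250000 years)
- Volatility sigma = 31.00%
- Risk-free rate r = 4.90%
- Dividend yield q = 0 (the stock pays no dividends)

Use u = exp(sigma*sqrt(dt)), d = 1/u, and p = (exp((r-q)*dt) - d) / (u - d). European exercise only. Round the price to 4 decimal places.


dt = T/N = 0.250000
u = exp(sigma*sqrt(dt)) = 1.167658; d = 1/u = 0.856415
p = (exp((r-q)*dt) - d) / (u - d) = 0.500928
Discount per step: exp(-r*dt) = 0.987825
Stock lattice S(k, i) with i counting down-moves:
  k=0: S(0,0) = 9.8400
  k=1: S(1,0) = 11.4898; S(1,1) = 8.4271
  k=2: S(2,0) = 13.4161; S(2,1) = 9.8400; S(2,2) = 7.2171
Terminal payoffs V(N, i) = max(S_T - K, 0):
  V(2,0) = 4.296103; V(2,1) = 0.720000; V(2,2) = 0.000000
Backward induction: V(k, i) = exp(-r*dt) * [p * V(k+1, i) + (1-p) * V(k+1, i+1)].
  V(1,0) = exp(-r*dt) * [p*4.296103 + (1-p)*0.720000] = 2.480793
  V(1,1) = exp(-r*dt) * [p*0.720000 + (1-p)*0.000000] = 0.356277
  V(0,0) = exp(-r*dt) * [p*2.480793 + (1-p)*0.356277] = 1.403211

Answer: Price = V(0,0) = 1.4032


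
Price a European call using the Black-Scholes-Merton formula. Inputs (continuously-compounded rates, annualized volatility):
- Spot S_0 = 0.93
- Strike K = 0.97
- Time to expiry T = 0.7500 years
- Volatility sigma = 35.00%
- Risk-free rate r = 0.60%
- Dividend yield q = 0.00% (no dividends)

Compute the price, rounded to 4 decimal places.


d1 = (ln(S/K) + (r - q + 0.5*sigma^2) * T) / (sigma * sqrt(T)) = 0.02746872
d2 = d1 - sigma * sqrt(T) = -0.27564017
exp(-rT) = 0.99551011; exp(-qT) = 1.00000000
C = S_0 * exp(-qT) * N(d1) - K * exp(-rT) * N(d2)
N(d1) = 0.51095706; N(d2) = 0.39141223
C = 0.9300 * 1.00000000 * 0.51095706 - 0.9700 * 0.99551011 * 0.39141223 = 0.0972

Answer: Price = 0.0972


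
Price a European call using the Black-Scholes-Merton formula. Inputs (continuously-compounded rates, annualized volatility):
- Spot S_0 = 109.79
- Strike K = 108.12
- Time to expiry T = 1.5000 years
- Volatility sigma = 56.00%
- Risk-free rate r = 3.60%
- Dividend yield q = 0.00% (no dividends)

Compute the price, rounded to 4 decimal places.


Answer: Price = 32.2917

Derivation:
d1 = (ln(S/K) + (r - q + 0.5*sigma^2) * T) / (sigma * sqrt(T)) = 0.44401045
d2 = d1 - sigma * sqrt(T) = -0.24184668
exp(-rT) = 0.94743211; exp(-qT) = 1.00000000
C = S_0 * exp(-qT) * N(d1) - K * exp(-rT) * N(d2)
N(d1) = 0.67148248; N(d2) = 0.40444948
C = 109.7900 * 1.00000000 * 0.67148248 - 108.1200 * 0.94743211 * 0.40444948 = 32.2917


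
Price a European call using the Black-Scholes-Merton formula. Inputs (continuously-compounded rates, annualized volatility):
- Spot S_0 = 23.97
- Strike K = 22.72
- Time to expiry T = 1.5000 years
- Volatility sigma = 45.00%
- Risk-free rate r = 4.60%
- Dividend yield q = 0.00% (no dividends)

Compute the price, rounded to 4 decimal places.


Answer: Price = 6.4042

Derivation:
d1 = (ln(S/K) + (r - q + 0.5*sigma^2) * T) / (sigma * sqrt(T)) = 0.49794036
d2 = d1 - sigma * sqrt(T) = -0.05319483
exp(-rT) = 0.93332668; exp(-qT) = 1.00000000
C = S_0 * exp(-qT) * N(d1) - K * exp(-rT) * N(d2)
N(d1) = 0.69073696; N(d2) = 0.47878834
C = 23.9700 * 1.00000000 * 0.69073696 - 22.7200 * 0.93332668 * 0.47878834 = 6.4042


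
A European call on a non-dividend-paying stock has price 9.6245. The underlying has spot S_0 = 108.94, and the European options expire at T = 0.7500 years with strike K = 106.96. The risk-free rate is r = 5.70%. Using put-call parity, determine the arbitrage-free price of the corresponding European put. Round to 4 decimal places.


Put-call parity: C - P = S_0 * exp(-qT) - K * exp(-rT).
S_0 * exp(-qT) = 108.9400 * 1.00000000 = 108.94000000
K * exp(-rT) = 106.9600 * 0.95815090 = 102.48382003
P = C - S*exp(-qT) + K*exp(-rT)
P = 9.6245 - 108.94000000 + 102.48382003 = 3.1683

Answer: Put price = 3.1683


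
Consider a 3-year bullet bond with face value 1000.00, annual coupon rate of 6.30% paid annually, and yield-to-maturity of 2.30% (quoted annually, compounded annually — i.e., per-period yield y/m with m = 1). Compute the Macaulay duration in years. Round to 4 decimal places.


Answer: Macaulay duration = 2.8355 years

Derivation:
Coupon per period c = face * coupon_rate / m = 63.000000
Periods per year m = 1; per-period yield y/m = 0.023000
Number of cashflows N = 3
Cashflows (t years, CF_t, discount factor 1/(1+y/m)^(m*t), PV):
  t = 1.0000: CF_t = 63.000000, DF = 0.977517, PV = 61.583578
  t = 2.0000: CF_t = 63.000000, DF = 0.955540, PV = 60.199001
  t = 3.0000: CF_t = 1063.000000, DF = 0.934056, PV = 992.901949
Price P = sum_t PV_t = 1114.684528
Macaulay numerator sum_t t * PV_t:
  t * PV_t at t = 1.0000: 61.583578
  t * PV_t at t = 2.0000: 120.398001
  t * PV_t at t = 3.0000: 2978.705848
Macaulay duration D = (sum_t t * PV_t) / P = 3160.687427 / 1114.684528 = 2.835500


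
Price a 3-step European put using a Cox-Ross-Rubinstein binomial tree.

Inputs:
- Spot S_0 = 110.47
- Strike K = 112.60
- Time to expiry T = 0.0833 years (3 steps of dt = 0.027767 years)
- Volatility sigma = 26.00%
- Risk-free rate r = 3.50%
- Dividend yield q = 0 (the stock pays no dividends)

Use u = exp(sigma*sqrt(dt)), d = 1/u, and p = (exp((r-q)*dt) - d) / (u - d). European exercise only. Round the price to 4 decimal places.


Answer: Price = V(0,0) = 4.4849

Derivation:
dt = T/N = 0.027767
u = exp(sigma*sqrt(dt)) = 1.044277; d = 1/u = 0.957600
p = (exp((r-q)*dt) - d) / (u - d) = 0.500388
Discount per step: exp(-r*dt) = 0.999029
Stock lattice S(k, i) with i counting down-moves:
  k=0: S(0,0) = 110.4700
  k=1: S(1,0) = 115.3613; S(1,1) = 105.7861
  k=2: S(2,0) = 120.4691; S(2,1) = 110.4700; S(2,2) = 101.3008
  k=3: S(3,0) = 125.8031; S(3,1) = 115.3613; S(3,2) = 105.7861; S(3,3) = 97.0057
Terminal payoffs V(N, i) = max(K - S_T, 0):
  V(3,0) = 0.000000; V(3,1) = 0.000000; V(3,2) = 6.813879; V(3,3) = 15.594275
Backward induction: V(k, i) = exp(-r*dt) * [p * V(k+1, i) + (1-p) * V(k+1, i+1)].
  V(2,0) = exp(-r*dt) * [p*0.000000 + (1-p)*0.000000] = 0.000000
  V(2,1) = exp(-r*dt) * [p*0.000000 + (1-p)*6.813879] = 3.400988
  V(2,2) = exp(-r*dt) * [p*6.813879 + (1-p)*15.594275] = 11.189789
  V(1,0) = exp(-r*dt) * [p*0.000000 + (1-p)*3.400988] = 1.697523
  V(1,1) = exp(-r*dt) * [p*3.400988 + (1-p)*11.189789] = 7.285282
  V(0,0) = exp(-r*dt) * [p*1.697523 + (1-p)*7.285282] = 4.484873


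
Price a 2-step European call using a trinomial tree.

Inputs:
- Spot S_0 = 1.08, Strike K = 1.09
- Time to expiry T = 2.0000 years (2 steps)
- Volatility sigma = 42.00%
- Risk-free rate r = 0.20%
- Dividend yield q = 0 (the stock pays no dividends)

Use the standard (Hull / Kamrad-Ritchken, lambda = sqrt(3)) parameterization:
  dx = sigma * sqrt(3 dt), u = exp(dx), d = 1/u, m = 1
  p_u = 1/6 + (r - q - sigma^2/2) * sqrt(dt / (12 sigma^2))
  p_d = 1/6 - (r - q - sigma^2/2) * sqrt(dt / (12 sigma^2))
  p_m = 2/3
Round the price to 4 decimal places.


dt = T/N = 1.000000; dx = sigma*sqrt(3*dt) = 0.727461
u = exp(dx) = 2.069819; d = 1/u = 0.483134
p_u = 0.107420, p_m = 0.666667, p_d = 0.225914
Discount per step: exp(-r*dt) = 0.998002
Stock lattice S(k, j) with j the centered position index:
  k=0: S(0,+0) = 1.0800
  k=1: S(1,-1) = 0.5218; S(1,+0) = 1.0800; S(1,+1) = 2.2354
  k=2: S(2,-2) = 0.2521; S(2,-1) = 0.5218; S(2,+0) = 1.0800; S(2,+1) = 2.2354; S(2,+2) = 4.6269
Terminal payoffs V(N, j) = max(S_T - K, 0):
  V(2,-2) = 0.000000; V(2,-1) = 0.000000; V(2,+0) = 0.000000; V(2,+1) = 1.145405; V(2,+2) = 3.536884
Backward induction: V(k, j) = exp(-r*dt) * [p_u * V(k+1, j+1) + p_m * V(k+1, j) + p_d * V(k+1, j-1)]
  V(1,-1) = exp(-r*dt) * [p_u*0.000000 + p_m*0.000000 + p_d*0.000000] = 0.000000
  V(1,+0) = exp(-r*dt) * [p_u*1.145405 + p_m*0.000000 + p_d*0.000000] = 0.122793
  V(1,+1) = exp(-r*dt) * [p_u*3.536884 + p_m*1.145405 + p_d*0.000000] = 1.141249
  V(0,+0) = exp(-r*dt) * [p_u*1.141249 + p_m*0.122793 + p_d*0.000000] = 0.204046

Answer: Price = V(0,0) = 0.2040


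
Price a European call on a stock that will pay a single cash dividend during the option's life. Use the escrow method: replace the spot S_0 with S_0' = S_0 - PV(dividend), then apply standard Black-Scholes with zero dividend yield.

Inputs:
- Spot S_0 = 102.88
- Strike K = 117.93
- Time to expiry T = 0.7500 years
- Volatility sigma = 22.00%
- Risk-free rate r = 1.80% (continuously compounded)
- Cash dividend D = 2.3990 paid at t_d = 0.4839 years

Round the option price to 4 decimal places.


Answer: Price = 2.6102

Derivation:
PV(D) = D * exp(-r * t_d) = 2.3990 * 0.99132762 = 2.37819497
S_0' = S_0 - PV(D) = 102.8800 - 2.37819497 = 100.50180503
d1 = (ln(S_0'/K) + (r + sigma^2/2)*T) / (sigma*sqrt(T)) = -0.67321949
d2 = d1 - sigma*sqrt(T) = -0.86374508
exp(-rT) = 0.98659072
N(d1) = 0.25040383; N(d2) = 0.19386397
C = S_0' * N(d1) - K * exp(-rT) * N(d2) = 100.50180503 * 0.25040383 - 117.9300 * 0.98659072 * 0.19386397 = 2.6102


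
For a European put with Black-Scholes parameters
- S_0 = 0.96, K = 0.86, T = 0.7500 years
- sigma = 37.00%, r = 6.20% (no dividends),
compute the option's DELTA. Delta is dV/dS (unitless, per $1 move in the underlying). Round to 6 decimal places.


d1 = 0.6486246131; d2 = 0.3281952137
phi(d1) = 0.3232609208; exp(-qT) = 1.0000000000; exp(-rT) = 0.9545645606
N(-d1) = 0.2582905212
Delta = -exp(-qT) * N(-d1) = -1.0000000000 * 0.2582905212 = -0.258291

Answer: Delta = -0.258291


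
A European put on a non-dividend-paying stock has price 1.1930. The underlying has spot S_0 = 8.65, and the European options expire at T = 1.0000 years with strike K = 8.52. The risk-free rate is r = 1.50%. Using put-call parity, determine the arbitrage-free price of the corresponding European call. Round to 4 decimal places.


Answer: Call price = 1.4498

Derivation:
Put-call parity: C - P = S_0 * exp(-qT) - K * exp(-rT).
S_0 * exp(-qT) = 8.6500 * 1.00000000 = 8.65000000
K * exp(-rT) = 8.5200 * 0.98511194 = 8.39315373
C = P + S*exp(-qT) - K*exp(-rT)
C = 1.1930 + 8.65000000 - 8.39315373 = 1.4498


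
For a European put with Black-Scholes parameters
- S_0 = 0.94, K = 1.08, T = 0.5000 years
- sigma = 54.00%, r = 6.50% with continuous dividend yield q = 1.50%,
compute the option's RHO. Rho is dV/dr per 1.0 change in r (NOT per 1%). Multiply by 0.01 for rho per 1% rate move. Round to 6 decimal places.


Answer: Rho = -0.359428

Derivation:
d1 = -0.1072090287; d2 = -0.4890466906
phi(d1) = 0.3966561791; exp(-qT) = 0.9925280548; exp(-rT) = 0.9680224498
N(-d2) = 0.6875956792
Rho = -K*T*exp(-rT)*N(-d2) = -1.0800 * 0.5000 * 0.9680224498 * 0.6875956792 = -0.359428


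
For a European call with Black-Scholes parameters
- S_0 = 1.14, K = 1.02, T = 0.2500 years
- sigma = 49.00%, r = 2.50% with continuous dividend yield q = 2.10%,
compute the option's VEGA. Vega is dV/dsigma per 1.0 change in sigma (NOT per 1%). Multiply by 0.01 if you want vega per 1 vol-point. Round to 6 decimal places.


d1 = 0.5805638168; d2 = 0.3355638168
phi(d1) = 0.3370696458; exp(-qT) = 0.9947637572; exp(-rT) = 0.9937694906
Vega = S * exp(-qT) * phi(d1) * sqrt(T) = 1.1400 * 0.9947637572 * 0.3370696458 * 0.5000000000 = 0.191124

Answer: Vega = 0.191124


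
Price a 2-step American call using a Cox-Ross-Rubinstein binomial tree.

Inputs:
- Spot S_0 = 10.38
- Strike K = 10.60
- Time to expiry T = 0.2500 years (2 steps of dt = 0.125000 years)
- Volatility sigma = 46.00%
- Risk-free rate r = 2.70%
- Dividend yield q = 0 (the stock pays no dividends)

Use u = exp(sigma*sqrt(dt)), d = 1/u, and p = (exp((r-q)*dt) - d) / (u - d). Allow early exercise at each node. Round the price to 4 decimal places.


Answer: Price = V(0,0) = 0.8264

Derivation:
dt = T/N = 0.125000
u = exp(sigma*sqrt(dt)) = 1.176607; d = 1/u = 0.849902
p = (exp((r-q)*dt) - d) / (u - d) = 0.469779
Discount per step: exp(-r*dt) = 0.996631
Stock lattice S(k, i) with i counting down-moves:
  k=0: S(0,0) = 10.3800
  k=1: S(1,0) = 12.2132; S(1,1) = 8.8220
  k=2: S(2,0) = 14.3701; S(2,1) = 10.3800; S(2,2) = 7.4978
Terminal payoffs V(N, i) = max(S_T - K, 0):
  V(2,0) = 3.770105; V(2,1) = 0.000000; V(2,2) = 0.000000
Backward induction: V(k, i) = exp(-r*dt) * [p * V(k+1, i) + (1-p) * V(k+1, i+1)]; then take max(V_cont, immediate exercise) for American.
  V(1,0) = exp(-r*dt) * [p*3.770105 + (1-p)*0.000000] = 1.765147; exercise = 1.613177; V(1,0) = max -> 1.765147
  V(1,1) = exp(-r*dt) * [p*0.000000 + (1-p)*0.000000] = 0.000000; exercise = 0.000000; V(1,1) = max -> 0.000000
  V(0,0) = exp(-r*dt) * [p*1.765147 + (1-p)*0.000000] = 0.826434; exercise = 0.000000; V(0,0) = max -> 0.826434


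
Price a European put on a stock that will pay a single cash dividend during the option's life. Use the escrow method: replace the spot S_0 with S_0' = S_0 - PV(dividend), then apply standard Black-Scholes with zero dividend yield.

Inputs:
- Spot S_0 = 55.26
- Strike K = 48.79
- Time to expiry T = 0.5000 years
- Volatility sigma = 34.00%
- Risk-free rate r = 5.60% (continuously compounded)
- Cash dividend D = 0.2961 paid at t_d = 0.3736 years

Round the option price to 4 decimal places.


Answer: Price = 2.0211

Derivation:
PV(D) = D * exp(-r * t_d) = 0.2961 * 0.97929574 = 0.28996947
S_0' = S_0 - PV(D) = 55.2600 - 0.28996947 = 54.97003053
d1 = (ln(S_0'/K) + (r + sigma^2/2)*T) / (sigma*sqrt(T)) = 0.73274050
d2 = d1 - sigma*sqrt(T) = 0.49232419
exp(-rT) = 0.97238837
N(-d1) = 0.23185836; N(-d2) = 0.31124509
P = K * exp(-rT) * N(-d2) - S_0' * N(-d1) = 48.7900 * 0.97238837 * 0.31124509 - 54.97003053 * 0.23185836 = 2.0211


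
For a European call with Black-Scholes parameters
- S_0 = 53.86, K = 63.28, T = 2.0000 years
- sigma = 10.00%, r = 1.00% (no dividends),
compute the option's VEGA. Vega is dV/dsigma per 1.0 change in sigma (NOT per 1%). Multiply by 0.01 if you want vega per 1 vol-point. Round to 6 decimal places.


Answer: Vega = 19.762975

Derivation:
d1 = -0.9275914159; d2 = -1.0690127722
phi(d1) = 0.2594603322; exp(-qT) = 1.0000000000; exp(-rT) = 0.9801986733
Vega = S * exp(-qT) * phi(d1) * sqrt(T) = 53.8600 * 1.0000000000 * 0.2594603322 * 1.4142135624 = 19.762975


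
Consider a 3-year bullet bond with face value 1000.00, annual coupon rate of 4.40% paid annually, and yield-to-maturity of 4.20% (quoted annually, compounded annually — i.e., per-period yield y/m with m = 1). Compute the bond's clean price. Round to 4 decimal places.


Coupon per period c = face * coupon_rate / m = 44.000000
Periods per year m = 1; per-period yield y/m = 0.042000
Number of cashflows N = 3
Cashflows (t years, CF_t, discount factor 1/(1+y/m)^(m*t), PV):
  t = 1.0000: CF_t = 44.000000, DF = 0.959693, PV = 42.226488
  t = 2.0000: CF_t = 44.000000, DF = 0.921010, PV = 40.524460
  t = 3.0000: CF_t = 1044.000000, DF = 0.883887, PV = 922.778233
Price P = sum_t PV_t = 1005.529181

Answer: Price = 1005.5292


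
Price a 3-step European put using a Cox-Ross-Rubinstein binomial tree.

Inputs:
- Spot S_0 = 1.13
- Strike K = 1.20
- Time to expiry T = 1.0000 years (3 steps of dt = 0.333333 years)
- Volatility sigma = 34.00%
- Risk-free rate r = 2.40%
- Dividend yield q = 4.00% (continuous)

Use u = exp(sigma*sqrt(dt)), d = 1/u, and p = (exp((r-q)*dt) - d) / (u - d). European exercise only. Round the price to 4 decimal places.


dt = T/N = 0.333333
u = exp(sigma*sqrt(dt)) = 1.216891; d = 1/u = 0.821766
p = (exp((r-q)*dt) - d) / (u - d) = 0.437620
Discount per step: exp(-r*dt) = 0.992032
Stock lattice S(k, i) with i counting down-moves:
  k=0: S(0,0) = 1.1300
  k=1: S(1,0) = 1.3751; S(1,1) = 0.9286
  k=2: S(2,0) = 1.6733; S(2,1) = 1.1300; S(2,2) = 0.7631
  k=3: S(3,0) = 2.0363; S(3,1) = 1.3751; S(3,2) = 0.9286; S(3,3) = 0.6271
Terminal payoffs V(N, i) = max(K - S_T, 0):
  V(3,0) = 0.000000; V(3,1) = 0.000000; V(3,2) = 0.271404; V(3,3) = 0.572919
Backward induction: V(k, i) = exp(-r*dt) * [p * V(k+1, i) + (1-p) * V(k+1, i+1)].
  V(2,0) = exp(-r*dt) * [p*0.000000 + (1-p)*0.000000] = 0.000000
  V(2,1) = exp(-r*dt) * [p*0.000000 + (1-p)*0.271404] = 0.151416
  V(2,2) = exp(-r*dt) * [p*0.271404 + (1-p)*0.572919] = 0.437456
  V(1,0) = exp(-r*dt) * [p*0.000000 + (1-p)*0.151416] = 0.084475
  V(1,1) = exp(-r*dt) * [p*0.151416 + (1-p)*0.437456] = 0.309791
  V(0,0) = exp(-r*dt) * [p*0.084475 + (1-p)*0.309791] = 0.209505

Answer: Price = V(0,0) = 0.2095
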